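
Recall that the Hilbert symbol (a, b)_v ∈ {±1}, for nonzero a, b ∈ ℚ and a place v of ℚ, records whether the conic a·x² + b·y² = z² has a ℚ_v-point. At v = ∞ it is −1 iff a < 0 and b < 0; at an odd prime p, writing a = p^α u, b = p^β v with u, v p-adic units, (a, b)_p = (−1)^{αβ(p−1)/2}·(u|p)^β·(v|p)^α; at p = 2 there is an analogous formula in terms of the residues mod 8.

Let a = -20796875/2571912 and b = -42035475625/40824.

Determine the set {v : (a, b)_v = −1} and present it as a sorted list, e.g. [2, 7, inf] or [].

Mod squares: a ≡ -22, b ≡ -46046. Check v ∈ {∞, 2, 3, 5, 7, 11, 13, 23}.
v=13: a=13^0·(≡1), b=13^3·(≡7) mod 13; (1|13)=+1, (7|13)=-1; (−1)^{0·3·6}·(+1)^3·(-1)^0 = +1.
v=7: a=7^-2·(≡3), b=7^-1·(≡4) mod 7; (3|7)=-1, (4|7)=+1; (−1)^{-2·-1·3}·(-1)^-1·(+1)^-2 = -1.
v=11: a=11^3·(≡3), b=11^3·(≡9) mod 11; (3|11)=+1, (9|11)=+1; (−1)^{3·3·5}·(+1)^3·(+1)^3 = -1.
v=3: a=3^-8·(≡2), b=3^-6·(≡1) mod 3; (2|3)=-1, (1|3)=+1; (−1)^{-8·-6·1}·(-1)^-6·(+1)^-8 = +1.
v=23: a=23^0·(≡4), b=23^1·(≡17) mod 23; (4|23)=+1, (17|23)=-1; (−1)^{0·1·11}·(+1)^1·(-1)^0 = +1.
v=2: v_2(a)=-3, v_2(b)=-3; units ≡ 5, 1 (mod 8); ε·ε+αω+βω = 0·0+-3·0+-3·1 ≡ 1  ⇒  (a,b)_2 = -1.
v=∞: -22 < 0 and -46046 < 0  ⇒  (a,b)_∞ = -1.
v=5: a=5^6·(≡2), b=5^4·(≡1) mod 5; (2|5)=-1, (1|5)=+1; (−1)^{6·4·2}·(-1)^4·(+1)^6 = +1.
(-22, -46046 / ℚ) ramifies at {2, 7, 11, ∞}: a division algebra.

[2, 7, 11, inf]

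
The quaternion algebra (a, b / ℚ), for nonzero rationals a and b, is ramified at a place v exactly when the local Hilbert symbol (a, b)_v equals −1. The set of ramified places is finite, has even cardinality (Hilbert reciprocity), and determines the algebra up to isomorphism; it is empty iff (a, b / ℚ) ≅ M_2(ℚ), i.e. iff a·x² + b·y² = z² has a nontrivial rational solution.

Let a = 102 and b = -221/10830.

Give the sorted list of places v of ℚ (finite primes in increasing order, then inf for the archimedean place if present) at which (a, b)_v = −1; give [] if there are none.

Mod squares: a ≡ 102, b ≡ -6630. Check v ∈ {∞, 2, 3, 5, 13, 17, 19}.
v=19: a=19^0·(≡7), b=19^-2·(≡11) mod 19; (7|19)=+1, (11|19)=+1; (−1)^{0·-2·9}·(+1)^-2·(+1)^0 = +1.
v=2: v_2(a)=1, v_2(b)=-1; units ≡ 3, 5 (mod 8); ε·ε+αω+βω = 1·0+1·1+-1·1 ≡ 0  ⇒  (a,b)_2 = +1.
v=13: a=13^0·(≡11), b=13^1·(≡9) mod 13; (11|13)=-1, (9|13)=+1; (−1)^{0·1·6}·(-1)^1·(+1)^0 = -1.
v=3: a=3^1·(≡1), b=3^-1·(≡1) mod 3; (1|3)=+1, (1|3)=+1; (−1)^{1·-1·1}·(+1)^-1·(+1)^1 = -1.
v=5: a=5^0·(≡2), b=5^-1·(≡4) mod 5; (2|5)=-1, (4|5)=+1; (−1)^{0·-1·2}·(-1)^-1·(+1)^0 = -1.
v=∞: 102 > 0 and -6630 < 0  ⇒  (a,b)_∞ = +1.
v=17: a=17^1·(≡6), b=17^1·(≡4) mod 17; (6|17)=-1, (4|17)=+1; (−1)^{1·1·8}·(-1)^1·(+1)^1 = -1.
(102, -6630 / ℚ) ramifies at {3, 5, 13, 17}: a division algebra.

[3, 5, 13, 17]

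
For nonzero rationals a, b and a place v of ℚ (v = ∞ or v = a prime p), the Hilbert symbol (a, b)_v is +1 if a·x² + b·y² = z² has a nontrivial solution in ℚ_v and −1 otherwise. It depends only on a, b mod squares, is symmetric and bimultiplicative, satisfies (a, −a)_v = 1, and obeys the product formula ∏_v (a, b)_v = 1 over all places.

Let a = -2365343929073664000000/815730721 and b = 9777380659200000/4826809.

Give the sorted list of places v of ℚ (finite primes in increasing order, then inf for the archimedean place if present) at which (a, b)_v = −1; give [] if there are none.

Mod squares: a ≡ -154, b ≡ 330. Check v ∈ {∞, 2, 3, 5, 7, 11, 13}.
v=3: a=3^14·(≡2), b=3^11·(≡2) mod 3; (2|3)=-1, (2|3)=-1; (−1)^{14·11·1}·(-1)^11·(-1)^14 = -1.
v=2: v_2(a)=23, v_2(b)=15; units ≡ 3, 5 (mod 8); ε·ε+αω+βω = 1·0+23·1+15·1 ≡ 0  ⇒  (a,b)_2 = +1.
v=13: a=13^-8·(≡7), b=13^-6·(≡2) mod 13; (7|13)=-1, (2|13)=-1; (−1)^{-8·-6·6}·(-1)^-6·(-1)^-8 = +1.
v=7: a=7^3·(≡3), b=7^2·(≡4) mod 7; (3|7)=-1, (4|7)=+1; (−1)^{3·2·3}·(-1)^2·(+1)^3 = +1.
v=11: a=11^1·(≡7), b=11^1·(≡2) mod 11; (7|11)=-1, (2|11)=-1; (−1)^{1·1·5}·(-1)^1·(-1)^1 = -1.
v=5: a=5^6·(≡4), b=5^5·(≡1) mod 5; (4|5)=+1, (1|5)=+1; (−1)^{6·5·2}·(+1)^5·(+1)^6 = +1.
v=∞: -154 < 0 and 330 > 0  ⇒  (a,b)_∞ = +1.
(-154, 330 / ℚ) ramifies at {3, 11}: a division algebra.

[3, 11]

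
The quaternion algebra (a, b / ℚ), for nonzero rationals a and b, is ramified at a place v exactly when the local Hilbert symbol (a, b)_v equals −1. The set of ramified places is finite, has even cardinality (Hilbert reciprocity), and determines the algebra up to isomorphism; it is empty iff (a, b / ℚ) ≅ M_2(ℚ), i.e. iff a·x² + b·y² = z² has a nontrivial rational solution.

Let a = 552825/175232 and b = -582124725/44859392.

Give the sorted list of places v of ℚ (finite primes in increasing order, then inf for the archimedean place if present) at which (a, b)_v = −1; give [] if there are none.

[2, 7]

(a, b) ≡ (546, -42) mod (ℚ^×)²; places V = {2, 3, 5, 7, 13, 37, ∞}.
(a,b)_7: α=1, u≡1; β=1, v≡1 (mod 7); (1|7)=+1, (1|7)=+1; sign (−1)^1·+1^1·+1^1 = -1.
(a,b)_37: α=-2, u≡7; β=-2, v≡15 (mod 37); (7|37)=+1, (15|37)=-1; sign (−1)^0·+1^-2·-1^-2 = +1.
(a,b)_2: α=-7, β=-15; u≡1, v≡3 (mod 8); ε(u)ε(v)=0·1, αω(v)=-7·1, βω(u)=-15·0; sum ≡ 1  ⇒  -1.
(a,b)_3: α=5, u≡2; β=9, v≡1 (mod 3); (2|3)=-1, (1|3)=+1; sign (−1)^1·-1^9·+1^5 = +1.
(a,b)_5: α=2, u≡4; β=2, v≡3 (mod 5); (4|5)=+1, (3|5)=-1; sign (−1)^0·+1^2·-1^2 = +1.
(a,b)_∞: sgn(546)=+, sgn(-42)=−, so +1.
(a,b)_13: α=1, u≡3; β=2, v≡12 (mod 13); (3|13)=+1, (12|13)=+1; sign (−1)^0·+1^2·+1^1 = +1.
(546, -42 / ℚ) ramifies at {2, 7}: a division algebra.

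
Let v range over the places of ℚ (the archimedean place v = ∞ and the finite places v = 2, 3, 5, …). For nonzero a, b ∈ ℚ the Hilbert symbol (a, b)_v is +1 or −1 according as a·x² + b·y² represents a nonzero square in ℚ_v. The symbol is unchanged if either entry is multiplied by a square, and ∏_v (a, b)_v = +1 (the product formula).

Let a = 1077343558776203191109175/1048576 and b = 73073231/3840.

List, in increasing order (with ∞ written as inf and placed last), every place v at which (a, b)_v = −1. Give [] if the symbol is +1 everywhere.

(a, b) ≡ (164703, 74865) mod (ℚ^×)²; places V = {2, 3, 5, 7, 11, 23, 31, ∞}.
(a,b)_11: α=9, u≡6; β=4, v≡8 (mod 11); (6|11)=-1, (8|11)=-1; sign (−1)^0·-1^4·-1^9 = -1.
(a,b)_3: α=1, u≡1; β=-1, v≡1 (mod 3); (1|3)=+1, (1|3)=+1; sign (−1)^1·+1^-1·+1^1 = -1.
(a,b)_31: α=3, u≡12; β=1, v≡2 (mod 31); (12|31)=-1, (2|31)=+1; sign (−1)^1·-1^1·+1^3 = +1.
(a,b)_23: α=3, u≡6; β=1, v≡8 (mod 23); (6|23)=+1, (8|23)=+1; sign (−1)^1·+1^1·+1^3 = -1.
(a,b)_∞: sgn(164703)=+, sgn(74865)=+, so +1.
(a,b)_2: α=-20, β=-8; u≡7, v≡1 (mod 8); ε(u)ε(v)=1·0, αω(v)=-20·0, βω(u)=-8·0; sum ≡ 0  ⇒  +1.
(a,b)_5: α=2, u≡2; β=-1, v≡2 (mod 5); (2|5)=-1, (2|5)=-1; sign (−1)^0·-1^-1·-1^2 = -1.
(a,b)_7: α=5, u≡4; β=1, v≡6 (mod 7); (4|7)=+1, (6|7)=-1; sign (−1)^1·+1^1·-1^5 = +1.
(164703, 74865 / ℚ) ramifies at {3, 5, 11, 23}: a division algebra.

[3, 5, 11, 23]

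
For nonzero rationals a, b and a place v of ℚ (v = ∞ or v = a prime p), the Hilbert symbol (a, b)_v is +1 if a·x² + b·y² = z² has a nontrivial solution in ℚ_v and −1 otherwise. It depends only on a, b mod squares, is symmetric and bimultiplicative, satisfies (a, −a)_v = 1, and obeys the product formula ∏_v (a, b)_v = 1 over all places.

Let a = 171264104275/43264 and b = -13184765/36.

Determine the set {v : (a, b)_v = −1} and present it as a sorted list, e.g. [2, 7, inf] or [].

Mod squares: a ≡ 4075291, b ≡ -108965. Check v ∈ {∞, 2, 3, 5, 11, 13, 17, 19, 31, 37, 41}.
v=∞: 4075291 > 0 and -108965 < 0  ⇒  (a,b)_∞ = +1.
v=19: a=19^1·(≡6), b=19^1·(≡18) mod 19; (6|19)=+1, (18|19)=-1; (−1)^{1·1·9}·(+1)^1·(-1)^1 = +1.
v=2: v_2(a)=-8, v_2(b)=-2; units ≡ 3, 3 (mod 8); ε·ε+αω+βω = 1·1+-8·1+-2·1 ≡ 1  ⇒  (a,b)_2 = -1.
v=11: a=11^1·(≡5), b=11^2·(≡4) mod 11; (5|11)=+1, (4|11)=+1; (−1)^{1·2·5}·(+1)^2·(+1)^1 = +1.
v=17: a=17^1·(≡11), b=17^0·(≡5) mod 17; (11|17)=-1, (5|17)=-1; (−1)^{1·0·8}·(-1)^0·(-1)^1 = -1.
v=13: a=13^-2·(≡12), b=13^0·(≡3) mod 13; (12|13)=+1, (3|13)=+1; (−1)^{-2·0·6}·(+1)^0·(+1)^-2 = +1.
v=37: a=37^1·(≡24), b=37^1·(≡35) mod 37; (24|37)=-1, (35|37)=-1; (−1)^{1·1·18}·(-1)^1·(-1)^1 = +1.
v=31: a=31^1·(≡27), b=31^1·(≡1) mod 31; (27|31)=-1, (1|31)=+1; (−1)^{1·1·15}·(-1)^1·(+1)^1 = +1.
v=5: a=5^2·(≡4), b=5^1·(≡2) mod 5; (4|5)=+1, (2|5)=-1; (−1)^{2·1·2}·(+1)^1·(-1)^2 = +1.
v=3: a=3^0·(≡1), b=3^-2·(≡1) mod 3; (1|3)=+1, (1|3)=+1; (−1)^{0·-2·1}·(+1)^-2·(+1)^0 = +1.
v=41: a=41^2·(≡7), b=41^0·(≡38) mod 41; (7|41)=-1, (38|41)=-1; (−1)^{2·0·20}·(-1)^0·(-1)^2 = +1.
(4075291, -108965 / ℚ) ramifies at {2, 17}: a division algebra.

[2, 17]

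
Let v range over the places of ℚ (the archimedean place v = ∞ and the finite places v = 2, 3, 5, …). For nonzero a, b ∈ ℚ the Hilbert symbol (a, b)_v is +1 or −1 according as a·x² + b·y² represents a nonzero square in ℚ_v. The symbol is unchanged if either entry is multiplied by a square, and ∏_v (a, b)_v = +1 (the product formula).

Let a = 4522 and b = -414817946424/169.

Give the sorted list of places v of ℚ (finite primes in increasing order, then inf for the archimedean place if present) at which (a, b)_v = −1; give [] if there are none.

[2, 7, 17, 23]

Mod squares: a ≡ 4522, b ≡ -46. Check v ∈ {∞, 2, 3, 7, 13, 17, 19, 23}.
v=19: a=19^1·(≡10), b=19^2·(≡4) mod 19; (10|19)=-1, (4|19)=+1; (−1)^{1·2·9}·(-1)^2·(+1)^1 = +1.
v=2: v_2(a)=1, v_2(b)=3; units ≡ 5, 1 (mod 8); ε·ε+αω+βω = 0·0+1·0+3·1 ≡ 1  ⇒  (a,b)_2 = -1.
v=7: a=7^1·(≡2), b=7^4·(≡3) mod 7; (2|7)=+1, (3|7)=-1; (−1)^{1·4·3}·(+1)^4·(-1)^1 = -1.
v=17: a=17^1·(≡11), b=17^2·(≡10) mod 17; (11|17)=-1, (10|17)=-1; (−1)^{1·2·8}·(-1)^2·(-1)^1 = -1.
v=23: a=23^0·(≡14), b=23^1·(≡11) mod 23; (14|23)=-1, (11|23)=-1; (−1)^{0·1·11}·(-1)^1·(-1)^0 = -1.
v=13: a=13^0·(≡11), b=13^-2·(≡2) mod 13; (11|13)=-1, (2|13)=-1; (−1)^{0·-2·6}·(-1)^-2·(-1)^0 = +1.
v=∞: 4522 > 0 and -46 < 0  ⇒  (a,b)_∞ = +1.
v=3: a=3^0·(≡1), b=3^2·(≡2) mod 3; (1|3)=+1, (2|3)=-1; (−1)^{0·2·1}·(+1)^2·(-1)^0 = +1.
|Ram(4522, -46)| = 4, even; anisotropic at {2, 7, 17, 23}.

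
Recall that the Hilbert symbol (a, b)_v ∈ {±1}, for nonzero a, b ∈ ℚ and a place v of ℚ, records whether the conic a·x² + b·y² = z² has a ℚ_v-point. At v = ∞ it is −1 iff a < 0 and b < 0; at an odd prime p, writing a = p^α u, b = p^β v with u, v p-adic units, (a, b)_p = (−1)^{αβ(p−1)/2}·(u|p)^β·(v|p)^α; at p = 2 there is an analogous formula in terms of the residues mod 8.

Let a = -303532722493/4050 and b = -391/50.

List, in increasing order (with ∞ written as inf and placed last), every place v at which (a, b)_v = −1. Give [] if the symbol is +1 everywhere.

Mod squares: a ≡ -874874, b ≡ -782. Check v ∈ {∞, 2, 3, 5, 7, 11, 13, 17, 19, 23}.
v=5: a=5^-2·(≡1), b=5^-2·(≡2) mod 5; (1|5)=+1, (2|5)=-1; (−1)^{-2·-2·2}·(+1)^-2·(-1)^-2 = +1.
v=23: a=23^1·(≡2), b=23^1·(≡13) mod 23; (2|23)=+1, (13|23)=+1; (−1)^{1·1·11}·(+1)^1·(+1)^1 = -1.
v=13: a=13^1·(≡3), b=13^0·(≡7) mod 13; (3|13)=+1, (7|13)=-1; (−1)^{1·0·6}·(+1)^0·(-1)^1 = -1.
v=∞: -874874 < 0 and -782 < 0  ⇒  (a,b)_∞ = -1.
v=3: a=3^-4·(≡1), b=3^0·(≡1) mod 3; (1|3)=+1, (1|3)=+1; (−1)^{-4·0·1}·(+1)^0·(+1)^-4 = +1.
v=17: a=17^2·(≡7), b=17^1·(≡6) mod 17; (7|17)=-1, (6|17)=-1; (−1)^{2·1·8}·(-1)^1·(-1)^2 = -1.
v=11: a=11^1·(≡2), b=11^0·(≡10) mod 11; (2|11)=-1, (10|11)=-1; (−1)^{1·0·5}·(-1)^0·(-1)^1 = -1.
v=2: v_2(a)=-1, v_2(b)=-1; units ≡ 3, 1 (mod 8); ε·ε+αω+βω = 1·0+-1·0+-1·1 ≡ 1  ⇒  (a,b)_2 = -1.
v=19: a=19^1·(≡15), b=19^0·(≡7) mod 19; (15|19)=-1, (7|19)=+1; (−1)^{1·0·9}·(-1)^0·(+1)^1 = +1.
v=7: a=7^5·(≡6), b=7^0·(≡1) mod 7; (6|7)=-1, (1|7)=+1; (−1)^{5·0·3}·(-1)^0·(+1)^5 = +1.
(-874874, -782 / ℚ) ramifies at {2, 11, 13, 17, 23, ∞}: a division algebra.

[2, 11, 13, 17, 23, inf]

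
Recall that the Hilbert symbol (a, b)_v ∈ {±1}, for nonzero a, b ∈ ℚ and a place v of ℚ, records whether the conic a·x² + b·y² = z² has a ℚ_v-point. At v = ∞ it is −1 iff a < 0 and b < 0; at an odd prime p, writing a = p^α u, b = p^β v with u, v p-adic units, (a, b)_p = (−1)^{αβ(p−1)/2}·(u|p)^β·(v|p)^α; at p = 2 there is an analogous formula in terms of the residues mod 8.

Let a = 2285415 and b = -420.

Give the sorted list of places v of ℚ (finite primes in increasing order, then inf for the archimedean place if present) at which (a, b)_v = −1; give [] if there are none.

(a, b) ≡ (3135, -105) mod (ℚ^×)²; places V = {2, 3, 5, 7, 11, 19, ∞}.
(a,b)_2: α=0, β=2; u≡7, v≡7 (mod 8); ε(u)ε(v)=1·1, αω(v)=0·0, βω(u)=2·0; sum ≡ 1  ⇒  -1.
(a,b)_7: α=0, u≡6; β=1, v≡3 (mod 7); (6|7)=-1, (3|7)=-1; sign (−1)^0·-1^1·-1^0 = -1.
(a,b)_19: α=1, u≡15; β=0, v≡17 (mod 19); (15|19)=-1, (17|19)=+1; sign (−1)^0·-1^0·+1^1 = +1.
(a,b)_5: α=1, u≡3; β=1, v≡1 (mod 5); (3|5)=-1, (1|5)=+1; sign (−1)^0·-1^1·+1^1 = -1.
(a,b)_11: α=1, u≡8; β=0, v≡9 (mod 11); (8|11)=-1, (9|11)=+1; sign (−1)^0·-1^0·+1^1 = +1.
(a,b)_3: α=7, u≡1; β=1, v≡1 (mod 3); (1|3)=+1, (1|3)=+1; sign (−1)^1·+1^1·+1^7 = -1.
(a,b)_∞: sgn(3135)=+, sgn(-105)=−, so +1.
|Ram(3135, -105)| = 4, even; anisotropic at {2, 3, 5, 7}.

[2, 3, 5, 7]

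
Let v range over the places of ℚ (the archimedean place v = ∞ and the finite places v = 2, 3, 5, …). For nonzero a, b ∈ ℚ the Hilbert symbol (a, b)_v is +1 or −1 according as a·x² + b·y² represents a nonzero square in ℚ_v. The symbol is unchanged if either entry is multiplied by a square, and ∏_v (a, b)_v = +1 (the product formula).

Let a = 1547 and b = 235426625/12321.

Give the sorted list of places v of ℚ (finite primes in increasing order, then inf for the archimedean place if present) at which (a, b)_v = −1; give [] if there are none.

[5, 7, 13, 19]

(a, b) ≡ (1547, 665) mod (ℚ^×)²; places V = {2, 3, 5, 7, 13, 17, 19, 37, ∞}.
(a,b)_7: α=1, u≡4; β=3, v≡4 (mod 7); (4|7)=+1, (4|7)=+1; sign (−1)^1·+1^3·+1^1 = -1.
(a,b)_5: α=0, u≡2; β=3, v≡3 (mod 5); (2|5)=-1, (3|5)=-1; sign (−1)^0·-1^3·-1^0 = -1.
(a,b)_17: α=1, u≡6; β=2, v≡8 (mod 17); (6|17)=-1, (8|17)=+1; sign (−1)^0·-1^2·+1^1 = +1.
(a,b)_37: α=0, u≡30; β=-2, v≡36 (mod 37); (30|37)=+1, (36|37)=+1; sign (−1)^0·+1^-2·+1^0 = +1.
(a,b)_3: α=0, u≡2; β=-2, v≡2 (mod 3); (2|3)=-1, (2|3)=-1; sign (−1)^0·-1^-2·-1^0 = +1.
(a,b)_2: α=0, β=0; u≡3, v≡1 (mod 8); ε(u)ε(v)=1·0, αω(v)=0·0, βω(u)=0·1; sum ≡ 0  ⇒  +1.
(a,b)_13: α=1, u≡2; β=0, v≡7 (mod 13); (2|13)=-1, (7|13)=-1; sign (−1)^0·-1^0·-1^1 = -1.
(a,b)_19: α=0, u≡8; β=1, v≡7 (mod 19); (8|19)=-1, (7|19)=+1; sign (−1)^0·-1^1·+1^0 = -1.
(a,b)_∞: sgn(1547)=+, sgn(665)=+, so +1.
Ram(1547, 665) = {5, 7, 13, 19}; no ℚ_5-point on the conic.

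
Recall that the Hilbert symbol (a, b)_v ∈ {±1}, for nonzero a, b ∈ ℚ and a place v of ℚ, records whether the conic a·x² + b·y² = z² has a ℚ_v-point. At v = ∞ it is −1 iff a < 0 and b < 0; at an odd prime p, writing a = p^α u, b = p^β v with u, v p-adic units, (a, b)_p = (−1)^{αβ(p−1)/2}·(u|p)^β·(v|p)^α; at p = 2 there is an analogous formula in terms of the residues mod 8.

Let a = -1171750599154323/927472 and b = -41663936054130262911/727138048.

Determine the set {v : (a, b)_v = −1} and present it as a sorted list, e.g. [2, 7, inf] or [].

[2, 3, 7, inf]

(a, b) ≡ (-13921509, -376257) mod (ℚ^×)²; places V = {2, 3, 7, 13, 19, 23, 29, 31, 37, 41, ∞}.
(a,b)_3: α=7, u≡2; β=7, v≡2 (mod 3); (2|3)=-1, (2|3)=-1; sign (−1)^1·-1^7·-1^7 = -1.
(a,b)_13: α=-2, u≡10; β=-2, v≡5 (mod 13); (10|13)=+1, (5|13)=-1; sign (−1)^0·+1^-2·-1^-2 = +1.
(a,b)_31: α=2, u≡7; β=4, v≡15 (mod 31); (7|31)=+1, (15|31)=-1; sign (−1)^0·+1^4·-1^2 = +1.
(a,b)_∞: sgn(-13921509)=−, sgn(-376257)=−, so -1.
(a,b)_19: α=1, u≡11; β=1, v≡10 (mod 19); (11|19)=+1, (10|19)=-1; sign (−1)^1·+1^1·-1^1 = +1.
(a,b)_7: α=-3, u≡4; β=-5, v≡1 (mod 7); (4|7)=+1, (1|7)=+1; sign (−1)^1·+1^-5·+1^-3 = -1.
(a,b)_23: α=1, u≡3; β=1, v≡10 (mod 23); (3|23)=+1, (10|23)=-1; sign (−1)^1·+1^1·-1^1 = +1.
(a,b)_2: α=-4, β=-8; u≡3, v≡7 (mod 8); ε(u)ε(v)=1·1, αω(v)=-4·0, βω(u)=-8·1; sum ≡ 1  ⇒  -1.
(a,b)_41: α=1, u≡22; β=1, v≡3 (mod 41); (22|41)=-1, (3|41)=-1; sign (−1)^0·-1^1·-1^1 = +1.
(a,b)_29: α=2, u≡28; β=2, v≡26 (mod 29); (28|29)=+1, (26|29)=-1; sign (−1)^0·+1^2·-1^2 = +1.
(a,b)_37: α=1, u≡25; β=2, v≡7 (mod 37); (25|37)=+1, (7|37)=+1; sign (−1)^0·+1^2·+1^1 = +1.
Ram(-13921509, -376257) = {2, 3, 7, ∞}; no ℚ_2-point on the conic.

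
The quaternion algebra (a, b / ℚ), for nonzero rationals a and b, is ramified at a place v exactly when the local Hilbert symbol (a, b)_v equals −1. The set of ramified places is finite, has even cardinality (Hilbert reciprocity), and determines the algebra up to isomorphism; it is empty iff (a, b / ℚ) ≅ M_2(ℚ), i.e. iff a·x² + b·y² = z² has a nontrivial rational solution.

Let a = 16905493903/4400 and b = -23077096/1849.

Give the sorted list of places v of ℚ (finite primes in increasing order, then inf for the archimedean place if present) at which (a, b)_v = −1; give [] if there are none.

[2, 11, 19, 31]

(a, b) ≡ (278597, -10906) mod (ℚ^×)²; places V = {2, 5, 7, 11, 19, 23, 31, 41, 43, ∞}.
(a,b)_∞: sgn(278597)=+, sgn(-10906)=−, so +1.
(a,b)_41: α=0, u≡5; β=1, v≡39 (mod 41); (5|41)=+1, (39|41)=+1; sign (−1)^0·+1^1·+1^0 = +1.
(a,b)_5: α=-2, u≡3; β=0, v≡1 (mod 5); (3|5)=-1, (1|5)=+1; sign (−1)^0·-1^0·+1^-2 = +1.
(a,b)_2: α=-4, β=3; u≡5, v≡3 (mod 8); ε(u)ε(v)=0·1, αω(v)=-4·1, βω(u)=3·1; sum ≡ 1  ⇒  -1.
(a,b)_19: α=3, u≡12; β=1, v≡8 (mod 19); (12|19)=-1, (8|19)=-1; sign (−1)^1·-1^1·-1^3 = -1.
(a,b)_7: α=0, u≡1; β=1, v≡6 (mod 7); (1|7)=+1, (6|7)=-1; sign (−1)^0·+1^1·-1^0 = +1.
(a,b)_23: α=0, u≡10; β=2, v≡11 (mod 23); (10|23)=-1, (11|23)=-1; sign (−1)^0·-1^2·-1^0 = +1.
(a,b)_11: α=-1, u≡3; β=0, v≡2 (mod 11); (3|11)=+1, (2|11)=-1; sign (−1)^0·+1^0·-1^-1 = -1.
(a,b)_43: α=3, u≡18; β=-2, v≡15 (mod 43); (18|43)=-1, (15|43)=+1; sign (−1)^0·-1^-2·+1^3 = +1.
(a,b)_31: α=1, u≡1; β=0, v≡21 (mod 31); (1|31)=+1, (21|31)=-1; sign (−1)^0·+1^0·-1^1 = -1.
(278597, -10906 / ℚ) ramifies at {2, 11, 19, 31}: a division algebra.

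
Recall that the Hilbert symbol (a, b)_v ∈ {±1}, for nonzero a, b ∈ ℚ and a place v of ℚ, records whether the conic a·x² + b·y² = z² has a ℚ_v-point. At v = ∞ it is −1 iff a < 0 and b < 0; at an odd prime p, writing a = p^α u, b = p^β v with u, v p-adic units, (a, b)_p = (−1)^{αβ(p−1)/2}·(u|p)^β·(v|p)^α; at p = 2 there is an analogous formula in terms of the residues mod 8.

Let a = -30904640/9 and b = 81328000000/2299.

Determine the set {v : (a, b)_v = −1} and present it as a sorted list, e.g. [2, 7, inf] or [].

Mod squares: a ≡ -482885, b ≡ 96577. Check v ∈ {∞, 2, 3, 5, 11, 13, 17, 19, 23}.
v=17: a=17^1·(≡1), b=17^1·(≡3) mod 17; (1|17)=+1, (3|17)=-1; (−1)^{1·1·8}·(+1)^1·(-1)^1 = -1.
v=23: a=23^1·(≡8), b=23^1·(≡13) mod 23; (8|23)=+1, (13|23)=+1; (−1)^{1·1·11}·(+1)^1·(+1)^1 = -1.
v=∞: -482885 < 0 and 96577 > 0  ⇒  (a,b)_∞ = +1.
v=11: a=11^0·(≡4), b=11^-2·(≡2) mod 11; (4|11)=+1, (2|11)=-1; (−1)^{0·-2·5}·(+1)^-2·(-1)^0 = +1.
v=2: v_2(a)=6, v_2(b)=10; units ≡ 3, 1 (mod 8); ε·ε+αω+βω = 1·0+6·0+10·1 ≡ 0  ⇒  (a,b)_2 = +1.
v=5: a=5^1·(≡3), b=5^6·(≡3) mod 5; (3|5)=-1, (3|5)=-1; (−1)^{1·6·2}·(-1)^6·(-1)^1 = -1.
v=19: a=19^1·(≡16), b=19^-1·(≡18) mod 19; (16|19)=+1, (18|19)=-1; (−1)^{1·-1·9}·(+1)^-1·(-1)^1 = +1.
v=13: a=13^1·(≡12), b=13^1·(≡5) mod 13; (12|13)=+1, (5|13)=-1; (−1)^{1·1·6}·(+1)^1·(-1)^1 = -1.
v=3: a=3^-2·(≡1), b=3^0·(≡1) mod 3; (1|3)=+1, (1|3)=+1; (−1)^{-2·0·1}·(+1)^0·(+1)^-2 = +1.
|Ram(-482885, 96577)| = 4, even; anisotropic at {5, 13, 17, 23}.

[5, 13, 17, 23]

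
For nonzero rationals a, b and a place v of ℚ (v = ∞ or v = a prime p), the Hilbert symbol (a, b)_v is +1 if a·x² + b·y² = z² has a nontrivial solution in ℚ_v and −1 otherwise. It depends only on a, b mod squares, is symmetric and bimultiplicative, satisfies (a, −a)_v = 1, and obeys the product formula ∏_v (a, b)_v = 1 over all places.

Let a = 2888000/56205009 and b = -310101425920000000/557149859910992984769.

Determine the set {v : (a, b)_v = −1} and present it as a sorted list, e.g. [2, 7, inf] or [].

[]

Mod squares: a ≡ 5, b ≡ -55. Check v ∈ {∞, 2, 3, 5, 7, 11, 13, 17, 19, 23, 29}.
v=11: a=11^0·(≡9), b=11^1·(≡2) mod 11; (9|11)=+1, (2|11)=-1; (−1)^{0·1·5}·(+1)^1·(-1)^0 = +1.
v=23: a=23^0·(≡5), b=23^-2·(≡21) mod 23; (5|23)=-1, (21|23)=-1; (−1)^{0·-2·11}·(-1)^-2·(-1)^0 = +1.
v=∞: 5 > 0 and -55 < 0  ⇒  (a,b)_∞ = +1.
v=5: a=5^3·(≡1), b=5^7·(≡1) mod 5; (1|5)=+1, (1|5)=+1; (−1)^{3·7·2}·(+1)^7·(+1)^3 = +1.
v=17: a=17^-2·(≡6), b=17^-6·(≡13) mod 17; (6|17)=-1, (13|17)=+1; (−1)^{-2·-6·8}·(-1)^-6·(+1)^-2 = +1.
v=7: a=7^-4·(≡3), b=7^-8·(≡1) mod 7; (3|7)=-1, (1|7)=+1; (−1)^{-4·-8·3}·(-1)^-8·(+1)^-4 = +1.
v=2: v_2(a)=6, v_2(b)=14; units ≡ 5, 1 (mod 8); ε·ε+αω+βω = 0·0+6·0+14·1 ≡ 0  ⇒  (a,b)_2 = +1.
v=29: a=29^0·(≡24), b=29^-2·(≡12) mod 29; (24|29)=+1, (12|29)=-1; (−1)^{0·-2·14}·(+1)^-2·(-1)^0 = +1.
v=19: a=19^2·(≡11), b=19^4·(≡8) mod 19; (11|19)=+1, (8|19)=-1; (−1)^{2·4·9}·(+1)^4·(-1)^2 = +1.
v=3: a=3^-4·(≡2), b=3^-2·(≡2) mod 3; (2|3)=-1, (2|3)=-1; (−1)^{-4·-2·1}·(-1)^-2·(-1)^-4 = +1.
v=13: a=13^0·(≡8), b=13^2·(≡10) mod 13; (8|13)=-1, (10|13)=+1; (−1)^{0·2·6}·(-1)^2·(+1)^0 = +1.
Ram(a, b) = ∅: the form 5·x² + -55·y² − z² is isotropic over every ℚ_v, so by Hasse–Minkowski it is isotropic over ℚ.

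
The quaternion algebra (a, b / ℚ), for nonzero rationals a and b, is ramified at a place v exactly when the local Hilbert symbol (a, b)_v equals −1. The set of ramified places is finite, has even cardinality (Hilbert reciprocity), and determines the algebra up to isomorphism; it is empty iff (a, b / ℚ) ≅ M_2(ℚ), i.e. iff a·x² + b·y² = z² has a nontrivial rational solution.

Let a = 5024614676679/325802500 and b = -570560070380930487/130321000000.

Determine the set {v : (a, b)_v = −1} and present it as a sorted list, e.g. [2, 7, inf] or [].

[31, 37]

Mod squares: a ≡ 31, b ≡ -407. Check v ∈ {∞, 2, 3, 5, 11, 13, 19, 31, 37}.
v=3: a=3^6·(≡1), b=3^8·(≡1) mod 3; (1|3)=+1, (1|3)=+1; (−1)^{6·8·1}·(+1)^8·(+1)^6 = +1.
v=5: a=5^-4·(≡1), b=5^-6·(≡2) mod 5; (1|5)=+1, (2|5)=-1; (−1)^{-4·-6·2}·(+1)^-6·(-1)^-4 = +1.
v=37: a=37^2·(≡17), b=37^3·(≡11) mod 37; (17|37)=-1, (11|37)=+1; (−1)^{2·3·18}·(-1)^3·(+1)^2 = -1.
v=2: v_2(a)=-2, v_2(b)=-6; units ≡ 7, 1 (mod 8); ε·ε+αω+βω = 1·0+-2·0+-6·0 ≡ 0  ⇒  (a,b)_2 = +1.
v=31: a=31^3·(≡2), b=31^4·(≡24) mod 31; (2|31)=+1, (24|31)=-1; (−1)^{3·4·15}·(+1)^4·(-1)^3 = -1.
v=∞: 31 > 0 and -407 < 0  ⇒  (a,b)_∞ = +1.
v=11: a=11^0·(≡4), b=11^1·(≡6) mod 11; (4|11)=+1, (6|11)=-1; (−1)^{0·1·5}·(+1)^1·(-1)^0 = +1.
v=13: a=13^2·(≡11), b=13^2·(≡10) mod 13; (11|13)=-1, (10|13)=+1; (−1)^{2·2·6}·(-1)^2·(+1)^2 = +1.
v=19: a=19^-4·(≡3), b=19^-4·(≡11) mod 19; (3|19)=-1, (11|19)=+1; (−1)^{-4·-4·9}·(-1)^-4·(+1)^-4 = +1.
Ram(31, -407) = {31, 37}; no ℚ_31-point on the conic.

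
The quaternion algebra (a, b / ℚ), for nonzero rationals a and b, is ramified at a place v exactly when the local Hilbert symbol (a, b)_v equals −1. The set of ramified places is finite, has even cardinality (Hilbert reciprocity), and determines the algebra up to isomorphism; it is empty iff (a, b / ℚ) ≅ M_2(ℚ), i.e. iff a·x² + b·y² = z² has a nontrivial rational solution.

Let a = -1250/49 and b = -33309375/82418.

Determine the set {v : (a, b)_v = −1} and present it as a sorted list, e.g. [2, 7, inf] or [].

[5, inf]

Mod squares: a ≡ -2, b ≡ -106590. Check v ∈ {∞, 2, 3, 5, 7, 11, 17, 19, 29}.
v=3: a=3^0·(≡1), b=3^1·(≡2) mod 3; (1|3)=+1, (2|3)=-1; (−1)^{0·1·1}·(+1)^1·(-1)^0 = +1.
v=∞: -2 < 0 and -106590 < 0  ⇒  (a,b)_∞ = -1.
v=5: a=5^4·(≡2), b=5^5·(≡2) mod 5; (2|5)=-1, (2|5)=-1; (−1)^{4·5·2}·(-1)^5·(-1)^4 = -1.
v=29: a=29^0·(≡10), b=29^-2·(≡26) mod 29; (10|29)=-1, (26|29)=-1; (−1)^{0·-2·14}·(-1)^-2·(-1)^0 = +1.
v=19: a=19^0·(≡9), b=19^1·(≡13) mod 19; (9|19)=+1, (13|19)=-1; (−1)^{0·1·9}·(+1)^1·(-1)^0 = +1.
v=2: v_2(a)=1, v_2(b)=-1; units ≡ 7, 1 (mod 8); ε·ε+αω+βω = 1·0+1·0+-1·0 ≡ 0  ⇒  (a,b)_2 = +1.
v=7: a=7^-2·(≡3), b=7^-2·(≡3) mod 7; (3|7)=-1, (3|7)=-1; (−1)^{-2·-2·3}·(-1)^-2·(-1)^-2 = +1.
v=11: a=11^0·(≡3), b=11^1·(≡9) mod 11; (3|11)=+1, (9|11)=+1; (−1)^{0·1·5}·(+1)^1·(+1)^0 = +1.
v=17: a=17^0·(≡13), b=17^1·(≡14) mod 17; (13|17)=+1, (14|17)=-1; (−1)^{0·1·8}·(+1)^1·(-1)^0 = +1.
Ram(-2, -106590) = {5, ∞}; no ℚ_5-point on the conic.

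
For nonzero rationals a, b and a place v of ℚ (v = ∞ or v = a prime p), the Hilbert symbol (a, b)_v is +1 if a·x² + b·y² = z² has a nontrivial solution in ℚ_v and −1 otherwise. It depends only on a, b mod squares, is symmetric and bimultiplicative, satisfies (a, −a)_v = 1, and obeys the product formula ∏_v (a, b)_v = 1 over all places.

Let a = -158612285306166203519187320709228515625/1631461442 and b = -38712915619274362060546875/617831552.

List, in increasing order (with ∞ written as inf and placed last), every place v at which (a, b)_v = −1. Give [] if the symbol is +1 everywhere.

Mod squares: a ≡ -418, b ≡ -278806. Check v ∈ {∞, 2, 3, 5, 7, 11, 13, 19, 23, 29}.
v=19: a=19^5·(≡9), b=19^3·(≡18) mod 19; (9|19)=+1, (18|19)=-1; (−1)^{5·3·9}·(+1)^3·(-1)^5 = +1.
v=5: a=5^18·(≡2), b=5^12·(≡4) mod 5; (2|5)=-1, (4|5)=+1; (−1)^{18·12·2}·(-1)^12·(+1)^18 = +1.
v=13: a=13^-8·(≡5), b=13^-6·(≡7) mod 13; (5|13)=-1, (7|13)=-1; (−1)^{-8·-6·6}·(-1)^-6·(-1)^-8 = +1.
v=23: a=23^2·(≡10), b=23^1·(≡10) mod 23; (10|23)=-1, (10|23)=-1; (−1)^{2·1·11}·(-1)^1·(-1)^2 = -1.
v=7: a=7^2·(≡4), b=7^2·(≡1) mod 7; (4|7)=+1, (1|7)=+1; (−1)^{2·2·3}·(+1)^2·(+1)^2 = +1.
v=29: a=29^2·(≡19), b=29^1·(≡3) mod 29; (19|29)=-1, (3|29)=-1; (−1)^{2·1·14}·(-1)^1·(-1)^2 = -1.
v=2: v_2(a)=-1, v_2(b)=-7; units ≡ 7, 5 (mod 8); ε·ε+αω+βω = 1·0+-1·1+-7·0 ≡ 1  ⇒  (a,b)_2 = -1.
v=11: a=11^5·(≡8), b=11^3·(≡9) mod 11; (8|11)=-1, (9|11)=+1; (−1)^{5·3·5}·(-1)^3·(+1)^5 = +1.
v=3: a=3^14·(≡2), b=3^12·(≡2) mod 3; (2|3)=-1, (2|3)=-1; (−1)^{14·12·1}·(-1)^12·(-1)^14 = +1.
v=∞: -418 < 0 and -278806 < 0  ⇒  (a,b)_∞ = -1.
(-418, -278806 / ℚ) ramifies at {2, 23, 29, ∞}: a division algebra.

[2, 23, 29, inf]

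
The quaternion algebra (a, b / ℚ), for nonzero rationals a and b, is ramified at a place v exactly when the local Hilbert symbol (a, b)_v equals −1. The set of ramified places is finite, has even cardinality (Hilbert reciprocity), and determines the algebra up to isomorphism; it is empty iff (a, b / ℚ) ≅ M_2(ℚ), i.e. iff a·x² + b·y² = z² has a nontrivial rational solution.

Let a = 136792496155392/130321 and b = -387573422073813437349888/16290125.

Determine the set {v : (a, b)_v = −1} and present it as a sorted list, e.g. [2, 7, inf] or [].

(a, b) ≡ (3, -110) mod (ℚ^×)²; places V = {2, 3, 5, 7, 11, 13, 19, 29, ∞}.
(a,b)_19: α=-4, u≡2; β=-4, v≡6 (mod 19); (2|19)=-1, (6|19)=+1; sign (−1)^0·-1^-4·+1^-4 = +1.
(a,b)_5: α=0, u≡2; β=-3, v≡2 (mod 5); (2|5)=-1, (2|5)=-1; sign (−1)^0·-1^-3·-1^0 = -1.
(a,b)_29: α=2, u≡17; β=2, v≡4 (mod 29); (17|29)=-1, (4|29)=+1; sign (−1)^0·-1^2·+1^2 = +1.
(a,b)_11: α=2, u≡5; β=3, v≡1 (mod 11); (5|11)=+1, (1|11)=+1; sign (−1)^0·+1^3·+1^2 = +1.
(a,b)_13: α=0, u≡10; β=2, v≡5 (mod 13); (10|13)=+1, (5|13)=-1; sign (−1)^0·+1^2·-1^0 = +1.
(a,b)_7: α=4, u≡5; β=6, v≡4 (mod 7); (5|7)=-1, (4|7)=+1; sign (−1)^0·-1^6·+1^4 = +1.
(a,b)_2: α=8, β=15; u≡3, v≡1 (mod 8); ε(u)ε(v)=1·0, αω(v)=8·0, βω(u)=15·1; sum ≡ 1  ⇒  -1.
(a,b)_3: α=7, u≡1; β=12, v≡1 (mod 3); (1|3)=+1, (1|3)=+1; sign (−1)^0·+1^12·+1^7 = +1.
(a,b)_∞: sgn(3)=+, sgn(-110)=−, so +1.
Ram(3, -110) = {2, 5}; no ℚ_2-point on the conic.

[2, 5]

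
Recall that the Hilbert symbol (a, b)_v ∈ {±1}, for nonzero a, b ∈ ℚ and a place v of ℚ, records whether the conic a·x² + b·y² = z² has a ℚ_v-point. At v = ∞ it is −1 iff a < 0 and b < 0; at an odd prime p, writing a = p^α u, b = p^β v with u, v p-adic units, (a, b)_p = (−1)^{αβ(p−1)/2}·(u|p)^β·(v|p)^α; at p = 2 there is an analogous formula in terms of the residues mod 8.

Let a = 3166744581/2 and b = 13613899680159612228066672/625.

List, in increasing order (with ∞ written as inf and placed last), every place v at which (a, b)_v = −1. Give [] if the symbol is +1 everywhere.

Mod squares: a ≡ 703721018, b ≡ 84847. Check v ∈ {∞, 2, 3, 5, 7, 11, 13, 17, 23, 29, 31}.
v=5: a=5^0·(≡3), b=5^-4·(≡2) mod 5; (3|5)=-1, (2|5)=-1; (−1)^{0·-4·2}·(-1)^-4·(-1)^0 = +1.
v=11: a=11^1·(≡10), b=11^2·(≡4) mod 11; (10|11)=-1, (4|11)=+1; (−1)^{1·2·5}·(-1)^2·(+1)^1 = +1.
v=17: a=17^1·(≡6), b=17^3·(≡3) mod 17; (6|17)=-1, (3|17)=-1; (−1)^{1·3·8}·(-1)^3·(-1)^1 = +1.
v=7: a=7^1·(≡5), b=7^3·(≡1) mod 7; (5|7)=-1, (1|7)=+1; (−1)^{1·3·3}·(-1)^3·(+1)^1 = +1.
v=23: a=23^1·(≡19), b=23^3·(≡4) mod 23; (19|23)=-1, (4|23)=+1; (−1)^{1·3·11}·(-1)^3·(+1)^1 = +1.
v=31: a=31^1·(≡11), b=31^3·(≡14) mod 31; (11|31)=-1, (14|31)=+1; (−1)^{1·3·15}·(-1)^3·(+1)^1 = +1.
v=2: v_2(a)=-1, v_2(b)=4; units ≡ 5, 7 (mod 8); ε·ε+αω+βω = 0·1+-1·0+4·1 ≡ 0  ⇒  (a,b)_2 = +1.
v=∞: 703721018 > 0 and 84847 > 0  ⇒  (a,b)_∞ = +1.
v=3: a=3^2·(≡2), b=3^4·(≡1) mod 3; (2|3)=-1, (1|3)=+1; (−1)^{2·4·1}·(-1)^4·(+1)^2 = +1.
v=13: a=13^1·(≡4), b=13^2·(≡12) mod 13; (4|13)=+1, (12|13)=+1; (−1)^{1·2·6}·(+1)^2·(+1)^1 = +1.
v=29: a=29^1·(≡5), b=29^2·(≡25) mod 29; (5|29)=+1, (25|29)=+1; (−1)^{1·2·14}·(+1)^2·(+1)^1 = +1.
Every local symbol is +1, so the conic 703721018·x² + 84847·y² = z² has ℚ_v-points for all v and hence a ℚ-point; (a, b / ℚ) ≅ M_2(ℚ).

[]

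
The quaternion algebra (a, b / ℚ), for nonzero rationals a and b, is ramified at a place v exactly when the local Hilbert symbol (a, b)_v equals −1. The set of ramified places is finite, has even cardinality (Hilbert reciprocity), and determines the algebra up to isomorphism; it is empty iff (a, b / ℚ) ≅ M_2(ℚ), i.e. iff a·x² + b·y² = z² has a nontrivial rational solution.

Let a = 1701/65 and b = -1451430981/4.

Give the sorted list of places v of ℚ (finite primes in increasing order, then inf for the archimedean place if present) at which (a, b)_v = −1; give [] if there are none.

(a, b) ≡ (1365, -1309) mod (ℚ^×)²; places V = {2, 3, 5, 7, 11, 13, 17, ∞}.
(a,b)_17: α=0, u≡11; β=1, v≡2 (mod 17); (11|17)=-1, (2|17)=+1; sign (−1)^0·-1^1·+1^0 = -1.
(a,b)_2: α=0, β=-2; u≡5, v≡3 (mod 8); ε(u)ε(v)=0·1, αω(v)=0·1, βω(u)=-2·1; sum ≡ 0  ⇒  +1.
(a,b)_∞: sgn(1365)=+, sgn(-1309)=−, so +1.
(a,b)_3: α=5, u≡2; β=8, v≡2 (mod 3); (2|3)=-1, (2|3)=-1; sign (−1)^0·-1^8·-1^5 = -1.
(a,b)_5: α=-1, u≡2; β=0, v≡1 (mod 5); (2|5)=-1, (1|5)=+1; sign (−1)^0·-1^0·+1^-1 = +1.
(a,b)_13: α=-1, u≡10; β=2, v≡9 (mod 13); (10|13)=+1, (9|13)=+1; sign (−1)^0·+1^2·+1^-1 = +1.
(a,b)_11: α=0, u≡4; β=1, v≡10 (mod 11); (4|11)=+1, (10|11)=-1; sign (−1)^0·+1^1·-1^0 = +1.
(a,b)_7: α=1, u≡6; β=1, v≡1 (mod 7); (6|7)=-1, (1|7)=+1; sign (−1)^1·-1^1·+1^1 = +1.
Ram(1365, -1309) = {3, 17}; no ℚ_3-point on the conic.

[3, 17]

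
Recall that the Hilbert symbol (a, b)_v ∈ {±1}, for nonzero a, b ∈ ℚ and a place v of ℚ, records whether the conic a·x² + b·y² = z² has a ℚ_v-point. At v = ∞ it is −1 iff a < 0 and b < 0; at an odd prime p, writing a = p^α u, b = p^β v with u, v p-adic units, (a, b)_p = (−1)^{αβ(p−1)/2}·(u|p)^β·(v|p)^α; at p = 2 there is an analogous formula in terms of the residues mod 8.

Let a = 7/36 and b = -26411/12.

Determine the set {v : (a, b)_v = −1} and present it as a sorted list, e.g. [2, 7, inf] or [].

[2, 11]

(a, b) ≡ (7, -33) mod (ℚ^×)²; places V = {2, 3, 7, 11, ∞}.
(a,b)_3: α=-2, u≡1; β=-1, v≡1 (mod 3); (1|3)=+1, (1|3)=+1; sign (−1)^0·+1^-1·+1^-2 = +1.
(a,b)_7: α=1, u≡1; β=4, v≡2 (mod 7); (1|7)=+1, (2|7)=+1; sign (−1)^0·+1^4·+1^1 = +1.
(a,b)_11: α=0, u≡6; β=1, v≡8 (mod 11); (6|11)=-1, (8|11)=-1; sign (−1)^0·-1^1·-1^0 = -1.
(a,b)_2: α=-2, β=-2; u≡7, v≡7 (mod 8); ε(u)ε(v)=1·1, αω(v)=-2·0, βω(u)=-2·0; sum ≡ 1  ⇒  -1.
(a,b)_∞: sgn(7)=+, sgn(-33)=−, so +1.
(7, -33 / ℚ) ramifies at {2, 11}: a division algebra.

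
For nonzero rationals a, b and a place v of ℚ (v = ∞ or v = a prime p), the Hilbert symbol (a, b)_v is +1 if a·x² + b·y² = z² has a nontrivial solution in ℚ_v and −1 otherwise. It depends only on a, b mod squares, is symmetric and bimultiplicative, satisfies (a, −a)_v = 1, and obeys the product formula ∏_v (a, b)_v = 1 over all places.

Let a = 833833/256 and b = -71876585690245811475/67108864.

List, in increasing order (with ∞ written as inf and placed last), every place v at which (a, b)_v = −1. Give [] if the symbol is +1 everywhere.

[7, 17]

Mod squares: a ≡ 17017, b ≡ -51051. Check v ∈ {∞, 2, 3, 5, 7, 11, 13, 17}.
v=3: a=3^0·(≡1), b=3^5·(≡2) mod 3; (1|3)=+1, (2|3)=-1; (−1)^{0·5·1}·(+1)^5·(-1)^0 = +1.
v=5: a=5^0·(≡3), b=5^2·(≡4) mod 5; (3|5)=-1, (4|5)=+1; (−1)^{0·2·2}·(-1)^2·(+1)^0 = +1.
v=17: a=17^1·(≡4), b=17^3·(≡14) mod 17; (4|17)=+1, (14|17)=-1; (−1)^{1·3·8}·(+1)^3·(-1)^1 = -1.
v=7: a=7^3·(≡4), b=7^7·(≡2) mod 7; (4|7)=+1, (2|7)=+1; (−1)^{3·7·3}·(+1)^7·(+1)^3 = -1.
v=∞: 17017 > 0 and -51051 < 0  ⇒  (a,b)_∞ = +1.
v=11: a=11^1·(≡8), b=11^3·(≡9) mod 11; (8|11)=-1, (9|11)=+1; (−1)^{1·3·5}·(-1)^3·(+1)^1 = +1.
v=2: v_2(a)=-8, v_2(b)=-26; units ≡ 1, 5 (mod 8); ε·ε+αω+βω = 0·0+-8·1+-26·0 ≡ 0  ⇒  (a,b)_2 = +1.
v=13: a=13^1·(≡10), b=13^3·(≡4) mod 13; (10|13)=+1, (4|13)=+1; (−1)^{1·3·6}·(+1)^3·(+1)^1 = +1.
|Ram(17017, -51051)| = 2, even; anisotropic at {7, 17}.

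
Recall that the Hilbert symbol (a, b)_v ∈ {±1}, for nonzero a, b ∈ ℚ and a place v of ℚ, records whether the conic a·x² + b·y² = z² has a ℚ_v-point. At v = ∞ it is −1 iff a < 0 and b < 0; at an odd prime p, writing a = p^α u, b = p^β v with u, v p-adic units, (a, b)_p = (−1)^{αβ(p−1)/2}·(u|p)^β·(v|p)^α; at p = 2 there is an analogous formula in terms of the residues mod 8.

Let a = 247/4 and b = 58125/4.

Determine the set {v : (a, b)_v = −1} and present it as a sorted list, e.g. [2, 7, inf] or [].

(a, b) ≡ (247, 93) mod (ℚ^×)²; places V = {2, 3, 5, 13, 19, 31, ∞}.
(a,b)_2: α=-2, β=-2; u≡7, v≡5 (mod 8); ε(u)ε(v)=1·0, αω(v)=-2·1, βω(u)=-2·0; sum ≡ 0  ⇒  +1.
(a,b)_∞: sgn(247)=+, sgn(93)=+, so +1.
(a,b)_31: α=0, u≡23; β=1, v≡27 (mod 31); (23|31)=-1, (27|31)=-1; sign (−1)^0·-1^1·-1^0 = -1.
(a,b)_3: α=0, u≡1; β=1, v≡1 (mod 3); (1|3)=+1, (1|3)=+1; sign (−1)^0·+1^1·+1^0 = +1.
(a,b)_5: α=0, u≡3; β=4, v≡2 (mod 5); (3|5)=-1, (2|5)=-1; sign (−1)^0·-1^4·-1^0 = +1.
(a,b)_13: α=1, u≡8; β=0, v≡7 (mod 13); (8|13)=-1, (7|13)=-1; sign (−1)^0·-1^0·-1^1 = -1.
(a,b)_19: α=1, u≡8; β=0, v≡1 (mod 19); (8|19)=-1, (1|19)=+1; sign (−1)^0·-1^0·+1^1 = +1.
Ram(247, 93) = {13, 31}; no ℚ_13-point on the conic.

[13, 31]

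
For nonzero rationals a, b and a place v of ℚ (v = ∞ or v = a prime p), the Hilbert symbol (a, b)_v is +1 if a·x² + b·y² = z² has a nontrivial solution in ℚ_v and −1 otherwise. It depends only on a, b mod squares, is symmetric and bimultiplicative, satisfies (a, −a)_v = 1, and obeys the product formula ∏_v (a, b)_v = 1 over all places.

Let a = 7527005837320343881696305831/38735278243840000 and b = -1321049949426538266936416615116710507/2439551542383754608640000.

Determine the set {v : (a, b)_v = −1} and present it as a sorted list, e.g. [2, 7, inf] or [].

(a, b) ≡ (22591, -1197323) mod (ℚ^×)²; places V = {2, 3, 5, 11, 13, 17, 19, 29, 31, 41, 53, 59, ∞}.
(a,b)_53: α=2, u≡17; β=3, v≡44 (mod 53); (17|53)=+1, (44|53)=+1; sign (−1)^0·+1^3·+1^2 = +1.
(a,b)_59: α=4, u≡51; β=6, v≡39 (mod 59); (51|59)=+1, (39|59)=-1; sign (−1)^0·+1^6·-1^4 = +1.
(a,b)_13: α=4, u≡3; β=6, v≡4 (mod 13); (3|13)=+1, (4|13)=+1; sign (−1)^0·+1^6·+1^4 = +1.
(a,b)_19: α=1, u≡17; β=1, v≡5 (mod 19); (17|19)=+1, (5|19)=+1; sign (−1)^1·+1^1·+1^1 = -1.
(a,b)_41: α=1, u≡1; β=1, v≡14 (mod 41); (1|41)=+1, (14|41)=-1; sign (−1)^0·+1^1·-1^1 = -1.
(a,b)_11: α=4, u≡2; β=8, v≡9 (mod 11); (2|11)=-1, (9|11)=+1; sign (−1)^0·-1^8·+1^4 = +1.
(a,b)_2: α=-26, β=-42; u≡7, v≡5 (mod 8); ε(u)ε(v)=1·0, αω(v)=-26·1, βω(u)=-42·0; sum ≡ 0  ⇒  +1.
(a,b)_29: α=1, u≡24; β=1, v≡7 (mod 29); (24|29)=+1, (7|29)=+1; sign (−1)^0·+1^1·+1^1 = +1.
(a,b)_5: α=-4, u≡4; β=-4, v≡2 (mod 5); (4|5)=+1, (2|5)=-1; sign (−1)^0·+1^-4·-1^-4 = +1.
(a,b)_∞: sgn(22591)=+, sgn(-1197323)=−, so +1.
(a,b)_3: α=4, u≡1; β=2, v≡1 (mod 3); (1|3)=+1, (1|3)=+1; sign (−1)^0·+1^2·+1^4 = +1.
(a,b)_17: α=2, u≡15; β=0, v≡1 (mod 17); (15|17)=+1, (1|17)=+1; sign (−1)^0·+1^0·+1^2 = +1.
(a,b)_31: α=-4, u≡6; β=-6, v≡24 (mod 31); (6|31)=-1, (24|31)=-1; sign (−1)^0·-1^-6·-1^-4 = +1.
|Ram(22591, -1197323)| = 2, even; anisotropic at {19, 41}.

[19, 41]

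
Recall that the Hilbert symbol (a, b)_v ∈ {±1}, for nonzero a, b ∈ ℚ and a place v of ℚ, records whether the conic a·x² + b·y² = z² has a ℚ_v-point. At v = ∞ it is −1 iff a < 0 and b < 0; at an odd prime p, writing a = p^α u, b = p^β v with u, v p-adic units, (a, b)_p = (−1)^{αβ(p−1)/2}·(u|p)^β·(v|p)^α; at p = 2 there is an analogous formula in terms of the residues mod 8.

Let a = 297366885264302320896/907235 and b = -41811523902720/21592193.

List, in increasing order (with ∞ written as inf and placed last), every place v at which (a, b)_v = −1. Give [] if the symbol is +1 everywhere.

[2, 7, 13, 17]

Mod squares: a ≡ 4601135, b ≡ -1676285. Check v ∈ {∞, 2, 3, 5, 7, 11, 13, 17, 19, 23, 37, 41}.
v=2: v_2(a)=8, v_2(b)=8; units ≡ 7, 3 (mod 8); ε·ε+αω+βω = 1·1+8·1+8·0 ≡ 1  ⇒  (a,b)_2 = -1.
v=13: a=13^6·(≡8), b=13^3·(≡11) mod 13; (8|13)=-1, (11|13)=-1; (−1)^{6·3·6}·(-1)^3·(-1)^6 = -1.
v=7: a=7^-3·(≡5), b=7^-4·(≡6) mod 7; (5|7)=-1, (6|7)=-1; (−1)^{-3·-4·3}·(-1)^-4·(-1)^-3 = -1.
v=5: a=5^-1·(≡3), b=5^1·(≡2) mod 5; (3|5)=-1, (2|5)=-1; (−1)^{-1·1·2}·(-1)^1·(-1)^-1 = +1.
v=17: a=17^1·(≡1), b=17^-1·(≡12) mod 17; (1|17)=+1, (12|17)=-1; (−1)^{1·-1·8}·(+1)^-1·(-1)^1 = -1.
v=37: a=37^1·(≡32), b=37^1·(≡13) mod 37; (32|37)=-1, (13|37)=-1; (−1)^{1·1·18}·(-1)^1·(-1)^1 = +1.
v=19: a=19^1·(≡10), b=19^0·(≡1) mod 19; (10|19)=-1, (1|19)=+1; (−1)^{1·0·9}·(-1)^0·(+1)^1 = +1.
v=11: a=11^3·(≡10), b=11^2·(≡1) mod 11; (10|11)=-1, (1|11)=+1; (−1)^{3·2·5}·(-1)^2·(+1)^3 = +1.
v=∞: 4601135 > 0 and -1676285 < 0  ⇒  (a,b)_∞ = +1.
v=3: a=3^2·(≡2), b=3^4·(≡1) mod 3; (2|3)=-1, (1|3)=+1; (−1)^{2·4·1}·(-1)^4·(+1)^2 = +1.
v=41: a=41^2·(≡18), b=41^1·(≡40) mod 41; (18|41)=+1, (40|41)=+1; (−1)^{2·1·20}·(+1)^1·(+1)^2 = +1.
v=23: a=23^-2·(≡13), b=23^-2·(≡13) mod 23; (13|23)=+1, (13|23)=+1; (−1)^{-2·-2·11}·(+1)^-2·(+1)^-2 = +1.
Ram(4601135, -1676285) = {2, 7, 13, 17}; no ℚ_2-point on the conic.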